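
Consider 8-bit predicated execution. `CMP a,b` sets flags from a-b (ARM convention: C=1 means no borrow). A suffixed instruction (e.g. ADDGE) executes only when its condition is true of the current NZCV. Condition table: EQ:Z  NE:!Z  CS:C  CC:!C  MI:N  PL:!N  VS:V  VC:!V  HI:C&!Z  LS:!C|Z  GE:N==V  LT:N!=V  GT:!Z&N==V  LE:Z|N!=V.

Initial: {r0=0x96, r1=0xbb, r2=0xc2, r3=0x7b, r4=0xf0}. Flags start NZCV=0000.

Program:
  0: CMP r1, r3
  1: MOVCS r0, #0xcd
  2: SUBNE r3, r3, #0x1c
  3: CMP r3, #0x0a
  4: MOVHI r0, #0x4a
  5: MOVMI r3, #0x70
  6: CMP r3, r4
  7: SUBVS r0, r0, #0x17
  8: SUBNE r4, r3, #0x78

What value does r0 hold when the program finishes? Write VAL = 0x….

VAL = 0x4a

0: ✓ CMP  NZCV=0011
1: ✓ MOVCS  r0←0xcd
2: ✓ SUBNE  r3←0x5f
3: ✓ CMP  NZCV=0010
4: ✓ MOVHI  r0←0x4a
5: · MOVMI
6: ✓ CMP  NZCV=0000
7: · SUBVS
8: ✓ SUBNE  r4←0xe7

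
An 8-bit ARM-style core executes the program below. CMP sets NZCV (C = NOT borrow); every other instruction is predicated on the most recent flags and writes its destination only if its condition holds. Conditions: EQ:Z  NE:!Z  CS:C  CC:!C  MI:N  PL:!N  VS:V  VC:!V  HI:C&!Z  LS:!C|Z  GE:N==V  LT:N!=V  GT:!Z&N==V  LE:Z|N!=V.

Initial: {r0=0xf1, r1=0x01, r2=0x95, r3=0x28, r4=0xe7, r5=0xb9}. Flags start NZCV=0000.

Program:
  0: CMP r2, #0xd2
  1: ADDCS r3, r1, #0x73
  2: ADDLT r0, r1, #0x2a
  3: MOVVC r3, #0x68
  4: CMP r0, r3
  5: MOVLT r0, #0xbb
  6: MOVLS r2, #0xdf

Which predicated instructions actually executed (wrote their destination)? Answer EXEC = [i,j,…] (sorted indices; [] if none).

0: ✓ CMP  NZCV=1000
1: · ADDCS
2: ✓ ADDLT  r0←0x2b
3: ✓ MOVVC  r3←0x68
4: ✓ CMP  NZCV=1000
5: ✓ MOVLT  r0←0xbb
6: ✓ MOVLS  r2←0xdf

EXEC = [2,3,5,6]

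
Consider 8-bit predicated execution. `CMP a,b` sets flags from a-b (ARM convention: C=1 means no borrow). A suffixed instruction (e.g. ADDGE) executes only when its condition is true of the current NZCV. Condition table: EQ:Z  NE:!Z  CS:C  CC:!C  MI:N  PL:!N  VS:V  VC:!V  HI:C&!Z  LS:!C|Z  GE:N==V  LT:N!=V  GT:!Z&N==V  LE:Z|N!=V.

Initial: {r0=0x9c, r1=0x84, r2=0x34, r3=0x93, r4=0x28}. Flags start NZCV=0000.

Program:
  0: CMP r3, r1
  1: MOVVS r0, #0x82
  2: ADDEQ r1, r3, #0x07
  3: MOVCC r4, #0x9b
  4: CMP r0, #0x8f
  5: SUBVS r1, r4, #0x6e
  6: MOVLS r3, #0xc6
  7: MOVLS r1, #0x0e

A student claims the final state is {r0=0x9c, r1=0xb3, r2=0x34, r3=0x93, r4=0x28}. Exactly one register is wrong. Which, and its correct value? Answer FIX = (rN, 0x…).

FIX = (r1, 0x84)

0: ✓ CMP  NZCV=0010
1: · MOVVS
2: · ADDEQ
3: · MOVCC
4: ✓ CMP  NZCV=0010
5: · SUBVS
6: · MOVLS
7: · MOVLS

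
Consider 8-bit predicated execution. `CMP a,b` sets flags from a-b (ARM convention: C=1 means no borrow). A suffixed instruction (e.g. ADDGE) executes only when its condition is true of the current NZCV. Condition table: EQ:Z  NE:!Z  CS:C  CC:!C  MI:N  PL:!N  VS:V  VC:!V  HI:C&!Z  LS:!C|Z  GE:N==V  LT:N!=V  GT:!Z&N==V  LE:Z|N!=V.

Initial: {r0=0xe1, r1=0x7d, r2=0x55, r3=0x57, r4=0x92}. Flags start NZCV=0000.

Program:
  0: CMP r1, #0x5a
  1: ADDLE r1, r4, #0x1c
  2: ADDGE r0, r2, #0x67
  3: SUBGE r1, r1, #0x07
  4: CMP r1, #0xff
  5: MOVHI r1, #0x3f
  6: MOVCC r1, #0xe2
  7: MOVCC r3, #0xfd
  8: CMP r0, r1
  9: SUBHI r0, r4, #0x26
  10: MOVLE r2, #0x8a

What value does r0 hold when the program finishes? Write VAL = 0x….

0: ✓ CMP  NZCV=0010
1: · ADDLE
2: ✓ ADDGE  r0←0xbc
3: ✓ SUBGE  r1←0x76
4: ✓ CMP  NZCV=0000
5: · MOVHI
6: ✓ MOVCC  r1←0xe2
7: ✓ MOVCC  r3←0xfd
8: ✓ CMP  NZCV=1000
9: · SUBHI
10: ✓ MOVLE  r2←0x8a

VAL = 0xbc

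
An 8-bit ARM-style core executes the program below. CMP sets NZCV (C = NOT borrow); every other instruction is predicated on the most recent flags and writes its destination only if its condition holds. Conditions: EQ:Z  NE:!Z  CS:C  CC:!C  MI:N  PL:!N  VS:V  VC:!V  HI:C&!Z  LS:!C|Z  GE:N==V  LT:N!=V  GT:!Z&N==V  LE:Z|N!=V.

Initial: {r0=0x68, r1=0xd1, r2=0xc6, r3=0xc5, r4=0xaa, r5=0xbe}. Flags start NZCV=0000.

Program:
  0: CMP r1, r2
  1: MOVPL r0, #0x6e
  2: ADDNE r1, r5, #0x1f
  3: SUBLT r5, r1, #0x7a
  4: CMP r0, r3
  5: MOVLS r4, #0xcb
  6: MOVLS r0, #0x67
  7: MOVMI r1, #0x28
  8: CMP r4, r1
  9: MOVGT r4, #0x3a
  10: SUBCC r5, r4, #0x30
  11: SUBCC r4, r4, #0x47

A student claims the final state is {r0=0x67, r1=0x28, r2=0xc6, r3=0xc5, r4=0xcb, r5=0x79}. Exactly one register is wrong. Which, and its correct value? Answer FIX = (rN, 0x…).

[0] flags=0010 → (cmp)
[1] flags=0010 PL?T → r0=0x6e
[2] flags=0010 NE?T → r1=0xdd
[3] flags=0010 LT?F → skip
[4] flags=1001 → (cmp)
[5] flags=1001 LS?T → r4=0xcb
[6] flags=1001 LS?T → r0=0x67
[7] flags=1001 MI?T → r1=0x28
[8] flags=1010 → (cmp)
[9] flags=1010 GT?F → skip
[10] flags=1010 CC?F → skip
[11] flags=1010 CC?F → skip

FIX = (r5, 0xbe)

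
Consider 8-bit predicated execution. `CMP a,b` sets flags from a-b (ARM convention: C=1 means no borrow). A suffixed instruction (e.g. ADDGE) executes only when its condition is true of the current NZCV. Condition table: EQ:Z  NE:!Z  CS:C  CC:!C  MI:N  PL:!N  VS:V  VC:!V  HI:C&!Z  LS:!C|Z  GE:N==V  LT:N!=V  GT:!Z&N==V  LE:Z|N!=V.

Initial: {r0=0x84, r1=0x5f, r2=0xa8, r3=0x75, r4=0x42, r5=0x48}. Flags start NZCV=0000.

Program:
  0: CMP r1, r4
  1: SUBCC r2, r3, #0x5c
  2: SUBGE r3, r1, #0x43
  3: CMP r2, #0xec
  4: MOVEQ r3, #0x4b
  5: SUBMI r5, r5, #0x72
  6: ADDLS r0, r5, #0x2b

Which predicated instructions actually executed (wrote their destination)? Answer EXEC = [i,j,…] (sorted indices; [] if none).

EXEC = [2,5,6]

0: ✓ CMP  NZCV=0010
1: · SUBCC
2: ✓ SUBGE  r3←0x1c
3: ✓ CMP  NZCV=1000
4: · MOVEQ
5: ✓ SUBMI  r5←0xd6
6: ✓ ADDLS  r0←0x01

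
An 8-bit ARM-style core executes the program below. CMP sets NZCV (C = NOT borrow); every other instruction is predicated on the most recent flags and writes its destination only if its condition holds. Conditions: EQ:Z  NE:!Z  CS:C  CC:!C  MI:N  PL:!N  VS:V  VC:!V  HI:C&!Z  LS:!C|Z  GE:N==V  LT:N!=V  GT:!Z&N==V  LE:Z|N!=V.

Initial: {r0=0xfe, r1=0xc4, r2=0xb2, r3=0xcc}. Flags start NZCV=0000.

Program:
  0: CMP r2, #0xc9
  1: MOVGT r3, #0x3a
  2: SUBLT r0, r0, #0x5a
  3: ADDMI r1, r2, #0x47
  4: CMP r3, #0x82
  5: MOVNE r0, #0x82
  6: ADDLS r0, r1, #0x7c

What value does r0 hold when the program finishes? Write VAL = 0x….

VAL = 0x82

[0] flags=1000 → (cmp)
[1] flags=1000 GT?F → skip
[2] flags=1000 LT?T → r0=0xa4
[3] flags=1000 MI?T → r1=0xf9
[4] flags=0010 → (cmp)
[5] flags=0010 NE?T → r0=0x82
[6] flags=0010 LS?F → skip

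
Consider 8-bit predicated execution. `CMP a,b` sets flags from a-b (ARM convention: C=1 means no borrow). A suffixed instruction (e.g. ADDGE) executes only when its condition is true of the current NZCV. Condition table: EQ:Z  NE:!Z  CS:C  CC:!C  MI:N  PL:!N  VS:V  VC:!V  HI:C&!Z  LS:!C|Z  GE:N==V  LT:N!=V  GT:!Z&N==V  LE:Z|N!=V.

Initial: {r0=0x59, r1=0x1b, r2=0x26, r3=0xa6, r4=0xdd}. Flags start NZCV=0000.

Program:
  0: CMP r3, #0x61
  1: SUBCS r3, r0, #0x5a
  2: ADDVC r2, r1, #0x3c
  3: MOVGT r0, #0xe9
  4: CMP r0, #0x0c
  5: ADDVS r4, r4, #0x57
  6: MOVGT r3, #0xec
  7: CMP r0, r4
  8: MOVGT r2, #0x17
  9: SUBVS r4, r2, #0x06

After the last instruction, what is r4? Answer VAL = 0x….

[0] flags=0011 → (cmp)
[1] flags=0011 CS?T → r3=0xff
[2] flags=0011 VC?F → skip
[3] flags=0011 GT?F → skip
[4] flags=0010 → (cmp)
[5] flags=0010 VS?F → skip
[6] flags=0010 GT?T → r3=0xec
[7] flags=0000 → (cmp)
[8] flags=0000 GT?T → r2=0x17
[9] flags=0000 VS?F → skip

VAL = 0xdd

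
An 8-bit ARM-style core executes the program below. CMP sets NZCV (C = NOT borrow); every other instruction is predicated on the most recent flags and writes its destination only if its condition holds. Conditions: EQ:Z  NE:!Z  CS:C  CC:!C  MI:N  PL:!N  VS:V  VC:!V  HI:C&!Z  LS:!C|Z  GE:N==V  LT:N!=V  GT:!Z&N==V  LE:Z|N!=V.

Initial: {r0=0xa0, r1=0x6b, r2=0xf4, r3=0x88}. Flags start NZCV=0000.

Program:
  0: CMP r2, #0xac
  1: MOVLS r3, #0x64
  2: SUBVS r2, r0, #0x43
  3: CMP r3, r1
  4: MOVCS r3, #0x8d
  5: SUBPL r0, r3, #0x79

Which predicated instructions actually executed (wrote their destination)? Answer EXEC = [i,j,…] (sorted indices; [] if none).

EXEC = [4,5]

0: ✓ CMP  NZCV=0010
1: · MOVLS
2: · SUBVS
3: ✓ CMP  NZCV=0011
4: ✓ MOVCS  r3←0x8d
5: ✓ SUBPL  r0←0x14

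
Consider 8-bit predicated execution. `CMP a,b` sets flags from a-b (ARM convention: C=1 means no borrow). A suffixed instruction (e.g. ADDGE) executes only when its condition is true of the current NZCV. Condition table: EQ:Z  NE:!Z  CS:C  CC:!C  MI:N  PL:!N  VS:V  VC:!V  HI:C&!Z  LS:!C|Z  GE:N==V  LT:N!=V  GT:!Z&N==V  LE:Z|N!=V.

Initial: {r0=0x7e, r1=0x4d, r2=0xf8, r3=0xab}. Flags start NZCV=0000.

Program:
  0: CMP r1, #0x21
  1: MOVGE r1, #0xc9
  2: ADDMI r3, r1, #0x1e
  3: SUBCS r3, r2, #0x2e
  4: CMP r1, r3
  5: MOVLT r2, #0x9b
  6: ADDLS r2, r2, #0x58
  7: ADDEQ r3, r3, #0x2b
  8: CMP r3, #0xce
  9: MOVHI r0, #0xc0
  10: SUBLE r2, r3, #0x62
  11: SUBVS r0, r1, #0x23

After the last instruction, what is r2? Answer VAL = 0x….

VAL = 0x68

[0] flags=0010 → (cmp)
[1] flags=0010 GE?T → r1=0xc9
[2] flags=0010 MI?F → skip
[3] flags=0010 CS?T → r3=0xca
[4] flags=1000 → (cmp)
[5] flags=1000 LT?T → r2=0x9b
[6] flags=1000 LS?T → r2=0xf3
[7] flags=1000 EQ?F → skip
[8] flags=1000 → (cmp)
[9] flags=1000 HI?F → skip
[10] flags=1000 LE?T → r2=0x68
[11] flags=1000 VS?F → skip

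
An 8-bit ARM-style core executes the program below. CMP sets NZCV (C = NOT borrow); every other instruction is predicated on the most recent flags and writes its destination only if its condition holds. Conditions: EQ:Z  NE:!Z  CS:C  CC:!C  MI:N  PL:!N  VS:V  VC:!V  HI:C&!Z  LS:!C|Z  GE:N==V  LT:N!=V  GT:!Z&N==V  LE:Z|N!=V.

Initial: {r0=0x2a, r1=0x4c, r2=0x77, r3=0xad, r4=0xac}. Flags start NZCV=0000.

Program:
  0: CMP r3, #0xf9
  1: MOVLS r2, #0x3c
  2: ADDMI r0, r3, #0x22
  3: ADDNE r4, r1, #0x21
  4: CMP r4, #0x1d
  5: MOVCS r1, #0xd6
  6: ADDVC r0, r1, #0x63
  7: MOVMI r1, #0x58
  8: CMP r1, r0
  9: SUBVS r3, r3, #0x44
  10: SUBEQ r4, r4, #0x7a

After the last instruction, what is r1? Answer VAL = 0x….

VAL = 0xd6

0: ✓ CMP  NZCV=1000
1: ✓ MOVLS  r2←0x3c
2: ✓ ADDMI  r0←0xcf
3: ✓ ADDNE  r4←0x6d
4: ✓ CMP  NZCV=0010
5: ✓ MOVCS  r1←0xd6
6: ✓ ADDVC  r0←0x39
7: · MOVMI
8: ✓ CMP  NZCV=1010
9: · SUBVS
10: · SUBEQ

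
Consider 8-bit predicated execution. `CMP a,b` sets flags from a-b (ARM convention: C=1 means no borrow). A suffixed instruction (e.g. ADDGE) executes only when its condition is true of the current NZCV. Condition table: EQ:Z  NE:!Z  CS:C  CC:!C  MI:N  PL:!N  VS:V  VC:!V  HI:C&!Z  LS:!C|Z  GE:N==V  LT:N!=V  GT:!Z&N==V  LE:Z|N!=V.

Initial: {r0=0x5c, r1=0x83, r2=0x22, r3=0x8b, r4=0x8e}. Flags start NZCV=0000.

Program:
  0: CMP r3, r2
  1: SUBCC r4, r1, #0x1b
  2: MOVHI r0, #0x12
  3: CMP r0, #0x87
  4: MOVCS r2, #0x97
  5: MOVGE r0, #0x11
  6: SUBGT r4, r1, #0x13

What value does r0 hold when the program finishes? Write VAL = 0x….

VAL = 0x11

0: ✓ CMP  NZCV=0011
1: · SUBCC
2: ✓ MOVHI  r0←0x12
3: ✓ CMP  NZCV=1001
4: · MOVCS
5: ✓ MOVGE  r0←0x11
6: ✓ SUBGT  r4←0x70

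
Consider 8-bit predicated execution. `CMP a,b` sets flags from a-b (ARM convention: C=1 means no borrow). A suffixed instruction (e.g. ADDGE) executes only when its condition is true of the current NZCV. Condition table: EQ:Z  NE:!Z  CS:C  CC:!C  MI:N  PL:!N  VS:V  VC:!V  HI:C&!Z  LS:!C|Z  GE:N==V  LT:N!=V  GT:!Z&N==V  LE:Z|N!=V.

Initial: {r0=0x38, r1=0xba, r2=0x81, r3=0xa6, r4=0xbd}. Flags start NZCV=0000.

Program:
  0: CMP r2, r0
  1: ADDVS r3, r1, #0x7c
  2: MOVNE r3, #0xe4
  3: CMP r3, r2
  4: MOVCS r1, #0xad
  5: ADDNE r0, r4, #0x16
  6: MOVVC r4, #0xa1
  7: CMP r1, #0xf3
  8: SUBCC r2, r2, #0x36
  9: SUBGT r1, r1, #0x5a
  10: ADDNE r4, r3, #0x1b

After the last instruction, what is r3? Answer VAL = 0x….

[0] flags=0011 → (cmp)
[1] flags=0011 VS?T → r3=0x36
[2] flags=0011 NE?T → r3=0xe4
[3] flags=0010 → (cmp)
[4] flags=0010 CS?T → r1=0xad
[5] flags=0010 NE?T → r0=0xd3
[6] flags=0010 VC?T → r4=0xa1
[7] flags=1000 → (cmp)
[8] flags=1000 CC?T → r2=0x4b
[9] flags=1000 GT?F → skip
[10] flags=1000 NE?T → r4=0xff

VAL = 0xe4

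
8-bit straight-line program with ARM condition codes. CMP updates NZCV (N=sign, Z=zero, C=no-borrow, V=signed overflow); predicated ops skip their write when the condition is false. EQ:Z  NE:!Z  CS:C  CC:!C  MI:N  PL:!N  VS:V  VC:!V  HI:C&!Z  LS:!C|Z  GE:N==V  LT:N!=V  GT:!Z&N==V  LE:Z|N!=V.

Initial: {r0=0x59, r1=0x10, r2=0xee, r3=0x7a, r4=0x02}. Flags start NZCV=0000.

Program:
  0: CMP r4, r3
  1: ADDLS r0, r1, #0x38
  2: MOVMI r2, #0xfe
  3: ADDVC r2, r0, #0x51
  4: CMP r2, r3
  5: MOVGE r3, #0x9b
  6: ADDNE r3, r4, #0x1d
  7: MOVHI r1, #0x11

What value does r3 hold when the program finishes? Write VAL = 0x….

VAL = 0x1f

0: ✓ CMP  NZCV=1000
1: ✓ ADDLS  r0←0x48
2: ✓ MOVMI  r2←0xfe
3: ✓ ADDVC  r2←0x99
4: ✓ CMP  NZCV=0011
5: · MOVGE
6: ✓ ADDNE  r3←0x1f
7: ✓ MOVHI  r1←0x11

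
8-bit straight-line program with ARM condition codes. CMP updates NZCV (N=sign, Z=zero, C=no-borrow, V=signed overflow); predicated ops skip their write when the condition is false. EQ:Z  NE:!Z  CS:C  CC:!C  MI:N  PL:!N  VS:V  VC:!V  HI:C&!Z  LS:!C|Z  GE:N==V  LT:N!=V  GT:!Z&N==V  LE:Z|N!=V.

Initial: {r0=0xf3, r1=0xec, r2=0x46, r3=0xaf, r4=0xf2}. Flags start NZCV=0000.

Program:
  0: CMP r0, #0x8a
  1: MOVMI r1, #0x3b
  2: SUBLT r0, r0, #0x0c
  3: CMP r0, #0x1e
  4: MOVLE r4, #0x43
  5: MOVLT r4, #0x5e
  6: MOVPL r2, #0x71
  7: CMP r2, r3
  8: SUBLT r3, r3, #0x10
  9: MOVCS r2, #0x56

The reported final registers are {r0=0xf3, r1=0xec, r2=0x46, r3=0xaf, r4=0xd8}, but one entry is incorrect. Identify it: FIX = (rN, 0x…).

[0] flags=0010 → (cmp)
[1] flags=0010 MI?F → skip
[2] flags=0010 LT?F → skip
[3] flags=1010 → (cmp)
[4] flags=1010 LE?T → r4=0x43
[5] flags=1010 LT?T → r4=0x5e
[6] flags=1010 PL?F → skip
[7] flags=1001 → (cmp)
[8] flags=1001 LT?F → skip
[9] flags=1001 CS?F → skip

FIX = (r4, 0x5e)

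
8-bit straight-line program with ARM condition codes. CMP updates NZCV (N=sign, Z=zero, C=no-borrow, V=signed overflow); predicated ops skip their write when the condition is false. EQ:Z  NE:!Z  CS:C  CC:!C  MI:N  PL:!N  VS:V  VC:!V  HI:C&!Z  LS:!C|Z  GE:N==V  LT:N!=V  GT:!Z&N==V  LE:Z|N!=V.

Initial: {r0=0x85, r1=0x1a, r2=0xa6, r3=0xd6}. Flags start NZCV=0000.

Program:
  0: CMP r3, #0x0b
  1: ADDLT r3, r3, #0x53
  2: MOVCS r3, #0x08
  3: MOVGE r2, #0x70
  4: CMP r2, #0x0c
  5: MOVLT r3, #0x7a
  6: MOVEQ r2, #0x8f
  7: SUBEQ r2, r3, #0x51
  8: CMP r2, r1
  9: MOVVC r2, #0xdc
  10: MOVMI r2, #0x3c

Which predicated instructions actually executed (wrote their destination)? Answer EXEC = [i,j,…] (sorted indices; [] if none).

[0] flags=1010 → (cmp)
[1] flags=1010 LT?T → r3=0x29
[2] flags=1010 CS?T → r3=0x08
[3] flags=1010 GE?F → skip
[4] flags=1010 → (cmp)
[5] flags=1010 LT?T → r3=0x7a
[6] flags=1010 EQ?F → skip
[7] flags=1010 EQ?F → skip
[8] flags=1010 → (cmp)
[9] flags=1010 VC?T → r2=0xdc
[10] flags=1010 MI?T → r2=0x3c

EXEC = [1,2,5,9,10]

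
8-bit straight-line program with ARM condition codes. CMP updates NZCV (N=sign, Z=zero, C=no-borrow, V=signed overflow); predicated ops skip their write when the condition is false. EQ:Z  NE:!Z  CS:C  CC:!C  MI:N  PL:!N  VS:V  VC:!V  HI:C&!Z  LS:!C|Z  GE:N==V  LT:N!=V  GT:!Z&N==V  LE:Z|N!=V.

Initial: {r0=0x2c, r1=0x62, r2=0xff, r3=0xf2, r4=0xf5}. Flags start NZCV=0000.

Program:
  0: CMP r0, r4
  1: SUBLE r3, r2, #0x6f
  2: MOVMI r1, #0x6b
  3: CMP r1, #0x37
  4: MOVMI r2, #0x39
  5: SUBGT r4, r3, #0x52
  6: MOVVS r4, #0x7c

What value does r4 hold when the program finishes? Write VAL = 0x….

VAL = 0xa0

0: ✓ CMP  NZCV=0000
1: · SUBLE
2: · MOVMI
3: ✓ CMP  NZCV=0010
4: · MOVMI
5: ✓ SUBGT  r4←0xa0
6: · MOVVS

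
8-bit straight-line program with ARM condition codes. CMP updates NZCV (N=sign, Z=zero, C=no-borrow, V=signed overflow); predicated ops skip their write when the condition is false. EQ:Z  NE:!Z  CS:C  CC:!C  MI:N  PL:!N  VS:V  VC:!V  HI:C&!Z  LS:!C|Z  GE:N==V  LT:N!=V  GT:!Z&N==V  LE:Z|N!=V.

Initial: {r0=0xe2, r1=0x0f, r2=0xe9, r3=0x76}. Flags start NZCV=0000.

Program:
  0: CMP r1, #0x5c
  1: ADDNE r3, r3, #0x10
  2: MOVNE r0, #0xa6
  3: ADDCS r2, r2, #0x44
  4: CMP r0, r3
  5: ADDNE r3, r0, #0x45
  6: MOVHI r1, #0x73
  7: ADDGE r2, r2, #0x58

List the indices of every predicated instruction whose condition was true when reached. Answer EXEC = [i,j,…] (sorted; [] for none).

[0] flags=1000 → (cmp)
[1] flags=1000 NE?T → r3=0x86
[2] flags=1000 NE?T → r0=0xa6
[3] flags=1000 CS?F → skip
[4] flags=0010 → (cmp)
[5] flags=0010 NE?T → r3=0xeb
[6] flags=0010 HI?T → r1=0x73
[7] flags=0010 GE?T → r2=0x41

EXEC = [1,2,5,6,7]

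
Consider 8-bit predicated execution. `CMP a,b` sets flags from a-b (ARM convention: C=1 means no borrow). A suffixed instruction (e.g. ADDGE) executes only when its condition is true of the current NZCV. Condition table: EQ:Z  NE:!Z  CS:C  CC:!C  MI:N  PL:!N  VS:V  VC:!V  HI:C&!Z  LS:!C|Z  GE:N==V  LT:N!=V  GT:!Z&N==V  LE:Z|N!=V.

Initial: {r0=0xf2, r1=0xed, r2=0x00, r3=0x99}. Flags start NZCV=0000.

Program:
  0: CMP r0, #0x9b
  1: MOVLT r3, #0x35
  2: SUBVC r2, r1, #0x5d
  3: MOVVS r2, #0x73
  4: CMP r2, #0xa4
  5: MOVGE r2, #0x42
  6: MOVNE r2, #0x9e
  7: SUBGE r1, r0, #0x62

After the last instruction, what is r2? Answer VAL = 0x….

VAL = 0x9e

[0] flags=0010 → (cmp)
[1] flags=0010 LT?F → skip
[2] flags=0010 VC?T → r2=0x90
[3] flags=0010 VS?F → skip
[4] flags=1000 → (cmp)
[5] flags=1000 GE?F → skip
[6] flags=1000 NE?T → r2=0x9e
[7] flags=1000 GE?F → skip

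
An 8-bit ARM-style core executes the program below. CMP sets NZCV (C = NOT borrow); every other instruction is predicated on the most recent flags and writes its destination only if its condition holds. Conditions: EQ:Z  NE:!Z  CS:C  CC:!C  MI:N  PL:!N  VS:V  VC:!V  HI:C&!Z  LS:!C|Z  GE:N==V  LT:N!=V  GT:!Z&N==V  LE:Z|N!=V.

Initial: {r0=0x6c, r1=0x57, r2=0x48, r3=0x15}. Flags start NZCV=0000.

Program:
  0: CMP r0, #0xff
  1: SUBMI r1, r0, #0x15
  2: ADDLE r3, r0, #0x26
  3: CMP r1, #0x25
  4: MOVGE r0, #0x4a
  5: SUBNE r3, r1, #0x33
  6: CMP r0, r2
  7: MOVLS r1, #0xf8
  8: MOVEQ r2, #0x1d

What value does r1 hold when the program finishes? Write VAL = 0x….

0: ✓ CMP  NZCV=0000
1: · SUBMI
2: · ADDLE
3: ✓ CMP  NZCV=0010
4: ✓ MOVGE  r0←0x4a
5: ✓ SUBNE  r3←0x24
6: ✓ CMP  NZCV=0010
7: · MOVLS
8: · MOVEQ

VAL = 0x57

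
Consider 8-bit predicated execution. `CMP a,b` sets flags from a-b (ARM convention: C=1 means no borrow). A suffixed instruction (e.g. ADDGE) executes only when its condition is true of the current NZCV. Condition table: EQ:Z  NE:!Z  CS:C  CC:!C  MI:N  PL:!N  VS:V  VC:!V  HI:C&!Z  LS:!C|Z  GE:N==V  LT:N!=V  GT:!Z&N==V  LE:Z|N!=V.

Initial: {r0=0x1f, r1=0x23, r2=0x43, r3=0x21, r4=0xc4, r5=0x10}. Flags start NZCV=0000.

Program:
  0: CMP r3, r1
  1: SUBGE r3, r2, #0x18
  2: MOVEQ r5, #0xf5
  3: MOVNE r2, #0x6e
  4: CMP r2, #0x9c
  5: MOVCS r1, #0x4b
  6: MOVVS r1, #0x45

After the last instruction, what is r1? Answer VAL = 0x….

VAL = 0x45

0: ✓ CMP  NZCV=1000
1: · SUBGE
2: · MOVEQ
3: ✓ MOVNE  r2←0x6e
4: ✓ CMP  NZCV=1001
5: · MOVCS
6: ✓ MOVVS  r1←0x45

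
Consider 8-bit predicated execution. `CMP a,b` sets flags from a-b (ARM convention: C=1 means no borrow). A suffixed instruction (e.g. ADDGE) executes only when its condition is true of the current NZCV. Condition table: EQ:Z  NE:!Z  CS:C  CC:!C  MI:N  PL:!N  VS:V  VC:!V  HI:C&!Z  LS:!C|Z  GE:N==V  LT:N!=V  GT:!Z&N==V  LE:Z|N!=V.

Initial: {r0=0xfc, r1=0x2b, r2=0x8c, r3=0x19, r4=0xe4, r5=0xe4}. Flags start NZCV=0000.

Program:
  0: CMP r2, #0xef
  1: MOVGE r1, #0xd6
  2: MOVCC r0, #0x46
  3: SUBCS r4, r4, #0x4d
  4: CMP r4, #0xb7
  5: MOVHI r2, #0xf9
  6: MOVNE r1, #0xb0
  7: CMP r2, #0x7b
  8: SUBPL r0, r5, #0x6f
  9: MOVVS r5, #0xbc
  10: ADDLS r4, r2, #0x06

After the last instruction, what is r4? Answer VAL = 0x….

[0] flags=1000 → (cmp)
[1] flags=1000 GE?F → skip
[2] flags=1000 CC?T → r0=0x46
[3] flags=1000 CS?F → skip
[4] flags=0010 → (cmp)
[5] flags=0010 HI?T → r2=0xf9
[6] flags=0010 NE?T → r1=0xb0
[7] flags=0011 → (cmp)
[8] flags=0011 PL?T → r0=0x75
[9] flags=0011 VS?T → r5=0xbc
[10] flags=0011 LS?F → skip

VAL = 0xe4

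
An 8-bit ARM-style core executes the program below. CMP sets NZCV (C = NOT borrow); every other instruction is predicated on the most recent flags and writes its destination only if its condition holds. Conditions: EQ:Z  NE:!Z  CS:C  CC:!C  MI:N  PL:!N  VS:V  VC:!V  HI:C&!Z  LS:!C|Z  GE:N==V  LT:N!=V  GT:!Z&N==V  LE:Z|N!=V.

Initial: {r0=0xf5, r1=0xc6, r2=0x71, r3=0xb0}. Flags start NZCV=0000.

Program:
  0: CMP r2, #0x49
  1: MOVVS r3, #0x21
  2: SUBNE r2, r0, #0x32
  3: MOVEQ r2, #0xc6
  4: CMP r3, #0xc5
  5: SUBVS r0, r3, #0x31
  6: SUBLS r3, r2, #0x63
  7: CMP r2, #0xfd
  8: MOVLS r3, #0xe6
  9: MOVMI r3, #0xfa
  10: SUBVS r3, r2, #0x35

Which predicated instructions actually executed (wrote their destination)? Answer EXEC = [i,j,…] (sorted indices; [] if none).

0: ✓ CMP  NZCV=0010
1: · MOVVS
2: ✓ SUBNE  r2←0xc3
3: · MOVEQ
4: ✓ CMP  NZCV=1000
5: · SUBVS
6: ✓ SUBLS  r3←0x60
7: ✓ CMP  NZCV=1000
8: ✓ MOVLS  r3←0xe6
9: ✓ MOVMI  r3←0xfa
10: · SUBVS

EXEC = [2,6,8,9]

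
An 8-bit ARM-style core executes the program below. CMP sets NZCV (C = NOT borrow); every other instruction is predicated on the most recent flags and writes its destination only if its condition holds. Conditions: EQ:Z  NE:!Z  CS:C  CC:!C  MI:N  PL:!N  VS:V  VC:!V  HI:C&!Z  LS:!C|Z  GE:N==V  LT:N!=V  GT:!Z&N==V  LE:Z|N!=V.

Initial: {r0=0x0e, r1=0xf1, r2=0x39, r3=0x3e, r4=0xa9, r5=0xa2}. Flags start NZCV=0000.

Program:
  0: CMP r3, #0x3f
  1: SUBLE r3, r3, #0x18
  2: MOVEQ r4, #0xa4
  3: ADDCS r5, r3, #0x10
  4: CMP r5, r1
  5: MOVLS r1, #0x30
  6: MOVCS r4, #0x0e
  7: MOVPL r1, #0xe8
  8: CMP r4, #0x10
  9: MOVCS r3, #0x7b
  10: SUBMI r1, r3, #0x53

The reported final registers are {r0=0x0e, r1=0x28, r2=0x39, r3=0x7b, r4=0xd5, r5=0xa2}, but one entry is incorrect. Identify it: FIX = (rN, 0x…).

FIX = (r4, 0xa9)

0: ✓ CMP  NZCV=1000
1: ✓ SUBLE  r3←0x26
2: · MOVEQ
3: · ADDCS
4: ✓ CMP  NZCV=1000
5: ✓ MOVLS  r1←0x30
6: · MOVCS
7: · MOVPL
8: ✓ CMP  NZCV=1010
9: ✓ MOVCS  r3←0x7b
10: ✓ SUBMI  r1←0x28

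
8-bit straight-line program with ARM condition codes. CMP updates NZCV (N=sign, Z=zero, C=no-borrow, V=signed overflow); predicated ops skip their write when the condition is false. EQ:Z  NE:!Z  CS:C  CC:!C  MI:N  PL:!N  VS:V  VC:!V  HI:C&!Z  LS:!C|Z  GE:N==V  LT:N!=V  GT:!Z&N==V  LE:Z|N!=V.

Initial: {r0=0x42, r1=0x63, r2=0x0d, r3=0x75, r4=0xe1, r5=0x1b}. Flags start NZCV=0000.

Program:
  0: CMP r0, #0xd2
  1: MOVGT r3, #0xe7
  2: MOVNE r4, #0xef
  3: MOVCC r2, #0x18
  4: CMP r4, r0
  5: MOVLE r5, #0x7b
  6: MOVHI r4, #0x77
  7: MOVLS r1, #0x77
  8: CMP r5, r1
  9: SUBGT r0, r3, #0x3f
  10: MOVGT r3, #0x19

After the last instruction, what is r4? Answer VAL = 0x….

VAL = 0x77

0: ✓ CMP  NZCV=0000
1: ✓ MOVGT  r3←0xe7
2: ✓ MOVNE  r4←0xef
3: ✓ MOVCC  r2←0x18
4: ✓ CMP  NZCV=1010
5: ✓ MOVLE  r5←0x7b
6: ✓ MOVHI  r4←0x77
7: · MOVLS
8: ✓ CMP  NZCV=0010
9: ✓ SUBGT  r0←0xa8
10: ✓ MOVGT  r3←0x19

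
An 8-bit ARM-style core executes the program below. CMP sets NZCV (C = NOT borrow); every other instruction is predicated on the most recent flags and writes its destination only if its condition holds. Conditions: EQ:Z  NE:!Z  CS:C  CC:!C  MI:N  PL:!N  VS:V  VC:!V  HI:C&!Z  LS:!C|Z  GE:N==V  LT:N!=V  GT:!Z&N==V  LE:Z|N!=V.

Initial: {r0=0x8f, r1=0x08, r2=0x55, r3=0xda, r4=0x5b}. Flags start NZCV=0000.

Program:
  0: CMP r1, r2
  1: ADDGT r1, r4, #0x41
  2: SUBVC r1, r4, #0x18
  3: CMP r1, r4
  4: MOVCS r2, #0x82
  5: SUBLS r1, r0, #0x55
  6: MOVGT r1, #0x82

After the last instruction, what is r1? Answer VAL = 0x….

0: ✓ CMP  NZCV=1000
1: · ADDGT
2: ✓ SUBVC  r1←0x43
3: ✓ CMP  NZCV=1000
4: · MOVCS
5: ✓ SUBLS  r1←0x3a
6: · MOVGT

VAL = 0x3a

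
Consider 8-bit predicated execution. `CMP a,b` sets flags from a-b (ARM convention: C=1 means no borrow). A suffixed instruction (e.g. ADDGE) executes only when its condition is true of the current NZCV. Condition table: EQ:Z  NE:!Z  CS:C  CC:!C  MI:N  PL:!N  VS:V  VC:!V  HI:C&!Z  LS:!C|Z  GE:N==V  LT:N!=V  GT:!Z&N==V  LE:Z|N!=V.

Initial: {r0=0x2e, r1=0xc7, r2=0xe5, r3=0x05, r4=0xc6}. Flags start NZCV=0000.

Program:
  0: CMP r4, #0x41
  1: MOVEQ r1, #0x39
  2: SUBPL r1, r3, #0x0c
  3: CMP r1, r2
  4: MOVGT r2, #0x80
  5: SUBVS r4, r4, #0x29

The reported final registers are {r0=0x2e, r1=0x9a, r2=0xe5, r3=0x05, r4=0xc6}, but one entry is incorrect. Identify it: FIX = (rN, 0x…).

FIX = (r1, 0xc7)

0: ✓ CMP  NZCV=1010
1: · MOVEQ
2: · SUBPL
3: ✓ CMP  NZCV=1000
4: · MOVGT
5: · SUBVS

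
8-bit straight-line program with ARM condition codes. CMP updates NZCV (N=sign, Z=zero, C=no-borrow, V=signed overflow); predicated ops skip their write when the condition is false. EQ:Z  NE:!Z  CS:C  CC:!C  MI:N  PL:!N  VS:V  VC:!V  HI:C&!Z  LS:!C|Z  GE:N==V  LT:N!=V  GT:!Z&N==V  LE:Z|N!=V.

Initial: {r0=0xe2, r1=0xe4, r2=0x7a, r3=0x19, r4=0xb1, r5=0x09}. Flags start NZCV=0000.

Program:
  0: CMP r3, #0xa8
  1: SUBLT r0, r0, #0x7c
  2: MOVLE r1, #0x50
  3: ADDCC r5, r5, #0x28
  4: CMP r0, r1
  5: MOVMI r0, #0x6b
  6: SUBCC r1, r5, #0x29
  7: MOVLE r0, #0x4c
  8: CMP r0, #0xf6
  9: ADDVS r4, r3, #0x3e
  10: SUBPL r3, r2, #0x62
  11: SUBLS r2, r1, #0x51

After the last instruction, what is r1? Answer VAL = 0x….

VAL = 0x08

0: ✓ CMP  NZCV=0000
1: · SUBLT
2: · MOVLE
3: ✓ ADDCC  r5←0x31
4: ✓ CMP  NZCV=1000
5: ✓ MOVMI  r0←0x6b
6: ✓ SUBCC  r1←0x08
7: ✓ MOVLE  r0←0x4c
8: ✓ CMP  NZCV=0000
9: · ADDVS
10: ✓ SUBPL  r3←0x18
11: ✓ SUBLS  r2←0xb7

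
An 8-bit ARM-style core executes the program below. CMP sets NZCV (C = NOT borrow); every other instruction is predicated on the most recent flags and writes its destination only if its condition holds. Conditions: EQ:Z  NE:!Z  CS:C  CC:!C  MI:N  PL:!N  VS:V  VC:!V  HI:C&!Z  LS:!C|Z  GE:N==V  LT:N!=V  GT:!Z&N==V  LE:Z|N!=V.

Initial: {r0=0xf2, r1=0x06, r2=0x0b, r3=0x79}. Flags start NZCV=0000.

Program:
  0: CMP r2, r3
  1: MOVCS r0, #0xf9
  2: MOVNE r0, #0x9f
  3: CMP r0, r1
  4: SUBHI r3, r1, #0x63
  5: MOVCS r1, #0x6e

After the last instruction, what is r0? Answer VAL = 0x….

VAL = 0x9f

[0] flags=1000 → (cmp)
[1] flags=1000 CS?F → skip
[2] flags=1000 NE?T → r0=0x9f
[3] flags=1010 → (cmp)
[4] flags=1010 HI?T → r3=0xa3
[5] flags=1010 CS?T → r1=0x6e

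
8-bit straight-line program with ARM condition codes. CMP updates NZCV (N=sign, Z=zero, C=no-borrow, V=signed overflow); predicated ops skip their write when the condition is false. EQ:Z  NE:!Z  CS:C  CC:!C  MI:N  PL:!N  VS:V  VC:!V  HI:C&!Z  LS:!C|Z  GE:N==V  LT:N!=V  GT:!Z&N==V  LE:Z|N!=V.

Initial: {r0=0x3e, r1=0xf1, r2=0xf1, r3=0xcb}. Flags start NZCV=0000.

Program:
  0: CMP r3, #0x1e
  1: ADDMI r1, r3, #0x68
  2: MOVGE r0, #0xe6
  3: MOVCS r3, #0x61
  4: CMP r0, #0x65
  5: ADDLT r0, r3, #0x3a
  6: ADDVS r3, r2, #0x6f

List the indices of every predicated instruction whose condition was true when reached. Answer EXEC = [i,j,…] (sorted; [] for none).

EXEC = [1,3,5]

[0] flags=1010 → (cmp)
[1] flags=1010 MI?T → r1=0x33
[2] flags=1010 GE?F → skip
[3] flags=1010 CS?T → r3=0x61
[4] flags=1000 → (cmp)
[5] flags=1000 LT?T → r0=0x9b
[6] flags=1000 VS?F → skip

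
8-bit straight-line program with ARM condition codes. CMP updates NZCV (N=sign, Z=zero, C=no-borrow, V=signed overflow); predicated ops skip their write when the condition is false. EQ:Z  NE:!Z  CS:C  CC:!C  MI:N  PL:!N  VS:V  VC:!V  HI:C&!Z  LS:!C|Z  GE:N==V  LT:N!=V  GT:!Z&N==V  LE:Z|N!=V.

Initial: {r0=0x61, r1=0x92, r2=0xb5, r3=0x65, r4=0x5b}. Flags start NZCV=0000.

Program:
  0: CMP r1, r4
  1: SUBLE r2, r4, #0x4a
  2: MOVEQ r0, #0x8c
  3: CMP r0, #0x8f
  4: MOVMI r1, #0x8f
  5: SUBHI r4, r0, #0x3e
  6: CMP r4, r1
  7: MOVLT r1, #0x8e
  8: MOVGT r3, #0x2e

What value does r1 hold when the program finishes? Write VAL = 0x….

VAL = 0x8f

[0] flags=0011 → (cmp)
[1] flags=0011 LE?T → r2=0x11
[2] flags=0011 EQ?F → skip
[3] flags=1001 → (cmp)
[4] flags=1001 MI?T → r1=0x8f
[5] flags=1001 HI?F → skip
[6] flags=1001 → (cmp)
[7] flags=1001 LT?F → skip
[8] flags=1001 GT?T → r3=0x2e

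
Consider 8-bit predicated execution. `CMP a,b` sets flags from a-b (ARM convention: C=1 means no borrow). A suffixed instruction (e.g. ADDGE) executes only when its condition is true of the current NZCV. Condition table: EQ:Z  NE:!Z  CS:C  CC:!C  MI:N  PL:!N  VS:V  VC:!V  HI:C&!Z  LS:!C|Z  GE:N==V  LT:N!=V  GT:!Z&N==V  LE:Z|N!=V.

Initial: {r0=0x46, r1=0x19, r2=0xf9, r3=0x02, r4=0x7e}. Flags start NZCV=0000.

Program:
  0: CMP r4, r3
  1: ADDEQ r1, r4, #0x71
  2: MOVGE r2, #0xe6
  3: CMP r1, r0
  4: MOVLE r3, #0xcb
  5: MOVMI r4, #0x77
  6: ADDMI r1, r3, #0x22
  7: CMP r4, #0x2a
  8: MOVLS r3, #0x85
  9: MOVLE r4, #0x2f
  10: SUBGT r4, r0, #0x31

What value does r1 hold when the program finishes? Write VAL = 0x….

VAL = 0xed

[0] flags=0010 → (cmp)
[1] flags=0010 EQ?F → skip
[2] flags=0010 GE?T → r2=0xe6
[3] flags=1000 → (cmp)
[4] flags=1000 LE?T → r3=0xcb
[5] flags=1000 MI?T → r4=0x77
[6] flags=1000 MI?T → r1=0xed
[7] flags=0010 → (cmp)
[8] flags=0010 LS?F → skip
[9] flags=0010 LE?F → skip
[10] flags=0010 GT?T → r4=0x15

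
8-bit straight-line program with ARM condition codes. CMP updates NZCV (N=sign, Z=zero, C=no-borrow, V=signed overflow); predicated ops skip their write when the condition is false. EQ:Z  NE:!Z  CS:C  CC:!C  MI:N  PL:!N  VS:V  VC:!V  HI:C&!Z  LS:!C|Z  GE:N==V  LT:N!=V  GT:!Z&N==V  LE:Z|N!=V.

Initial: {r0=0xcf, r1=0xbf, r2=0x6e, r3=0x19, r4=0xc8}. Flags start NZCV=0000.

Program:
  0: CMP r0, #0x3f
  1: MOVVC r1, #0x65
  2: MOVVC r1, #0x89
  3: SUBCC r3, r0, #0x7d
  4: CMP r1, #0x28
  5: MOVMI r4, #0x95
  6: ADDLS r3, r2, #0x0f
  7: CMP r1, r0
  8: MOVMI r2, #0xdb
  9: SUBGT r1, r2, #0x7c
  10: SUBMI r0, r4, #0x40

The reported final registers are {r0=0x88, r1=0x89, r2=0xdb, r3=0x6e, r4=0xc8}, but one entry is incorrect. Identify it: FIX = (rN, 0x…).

FIX = (r3, 0x19)

[0] flags=1010 → (cmp)
[1] flags=1010 VC?T → r1=0x65
[2] flags=1010 VC?T → r1=0x89
[3] flags=1010 CC?F → skip
[4] flags=0011 → (cmp)
[5] flags=0011 MI?F → skip
[6] flags=0011 LS?F → skip
[7] flags=1000 → (cmp)
[8] flags=1000 MI?T → r2=0xdb
[9] flags=1000 GT?F → skip
[10] flags=1000 MI?T → r0=0x88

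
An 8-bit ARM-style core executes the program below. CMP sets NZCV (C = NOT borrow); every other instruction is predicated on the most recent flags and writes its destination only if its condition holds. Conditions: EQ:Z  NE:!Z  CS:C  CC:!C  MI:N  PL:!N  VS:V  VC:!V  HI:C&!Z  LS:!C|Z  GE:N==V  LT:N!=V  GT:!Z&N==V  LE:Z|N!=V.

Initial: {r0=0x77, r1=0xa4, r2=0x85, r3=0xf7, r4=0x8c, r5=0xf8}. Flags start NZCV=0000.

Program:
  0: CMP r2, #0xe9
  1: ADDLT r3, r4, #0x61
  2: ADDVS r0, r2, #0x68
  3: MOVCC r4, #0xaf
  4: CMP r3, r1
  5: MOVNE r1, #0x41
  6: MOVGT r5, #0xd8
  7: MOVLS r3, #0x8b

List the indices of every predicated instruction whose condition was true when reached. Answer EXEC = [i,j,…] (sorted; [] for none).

0: ✓ CMP  NZCV=1000
1: ✓ ADDLT  r3←0xed
2: · ADDVS
3: ✓ MOVCC  r4←0xaf
4: ✓ CMP  NZCV=0010
5: ✓ MOVNE  r1←0x41
6: ✓ MOVGT  r5←0xd8
7: · MOVLS

EXEC = [1,3,5,6]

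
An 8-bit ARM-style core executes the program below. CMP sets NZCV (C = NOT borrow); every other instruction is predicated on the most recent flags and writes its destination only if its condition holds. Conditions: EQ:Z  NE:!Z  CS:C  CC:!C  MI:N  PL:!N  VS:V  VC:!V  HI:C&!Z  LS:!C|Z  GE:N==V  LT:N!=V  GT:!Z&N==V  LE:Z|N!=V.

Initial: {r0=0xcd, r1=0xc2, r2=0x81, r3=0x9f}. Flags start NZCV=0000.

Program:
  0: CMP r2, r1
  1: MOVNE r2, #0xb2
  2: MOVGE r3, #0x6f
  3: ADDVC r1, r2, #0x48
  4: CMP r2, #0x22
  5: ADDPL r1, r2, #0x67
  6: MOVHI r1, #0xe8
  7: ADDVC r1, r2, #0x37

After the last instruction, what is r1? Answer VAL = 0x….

0: ✓ CMP  NZCV=1000
1: ✓ MOVNE  r2←0xb2
2: · MOVGE
3: ✓ ADDVC  r1←0xfa
4: ✓ CMP  NZCV=1010
5: · ADDPL
6: ✓ MOVHI  r1←0xe8
7: ✓ ADDVC  r1←0xe9

VAL = 0xe9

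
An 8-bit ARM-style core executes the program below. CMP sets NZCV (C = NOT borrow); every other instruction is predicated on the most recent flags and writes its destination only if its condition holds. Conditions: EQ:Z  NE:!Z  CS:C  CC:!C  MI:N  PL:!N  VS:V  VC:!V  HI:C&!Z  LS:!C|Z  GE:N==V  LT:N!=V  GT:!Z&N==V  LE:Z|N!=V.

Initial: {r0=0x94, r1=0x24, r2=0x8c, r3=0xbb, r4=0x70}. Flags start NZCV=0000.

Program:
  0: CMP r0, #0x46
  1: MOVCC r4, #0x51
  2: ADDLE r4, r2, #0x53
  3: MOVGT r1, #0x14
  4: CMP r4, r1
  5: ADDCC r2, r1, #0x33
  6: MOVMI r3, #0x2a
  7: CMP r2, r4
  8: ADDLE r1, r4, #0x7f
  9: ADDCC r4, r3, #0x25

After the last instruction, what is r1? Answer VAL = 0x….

[0] flags=0011 → (cmp)
[1] flags=0011 CC?F → skip
[2] flags=0011 LE?T → r4=0xdf
[3] flags=0011 GT?F → skip
[4] flags=1010 → (cmp)
[5] flags=1010 CC?F → skip
[6] flags=1010 MI?T → r3=0x2a
[7] flags=1000 → (cmp)
[8] flags=1000 LE?T → r1=0x5e
[9] flags=1000 CC?T → r4=0x4f

VAL = 0x5e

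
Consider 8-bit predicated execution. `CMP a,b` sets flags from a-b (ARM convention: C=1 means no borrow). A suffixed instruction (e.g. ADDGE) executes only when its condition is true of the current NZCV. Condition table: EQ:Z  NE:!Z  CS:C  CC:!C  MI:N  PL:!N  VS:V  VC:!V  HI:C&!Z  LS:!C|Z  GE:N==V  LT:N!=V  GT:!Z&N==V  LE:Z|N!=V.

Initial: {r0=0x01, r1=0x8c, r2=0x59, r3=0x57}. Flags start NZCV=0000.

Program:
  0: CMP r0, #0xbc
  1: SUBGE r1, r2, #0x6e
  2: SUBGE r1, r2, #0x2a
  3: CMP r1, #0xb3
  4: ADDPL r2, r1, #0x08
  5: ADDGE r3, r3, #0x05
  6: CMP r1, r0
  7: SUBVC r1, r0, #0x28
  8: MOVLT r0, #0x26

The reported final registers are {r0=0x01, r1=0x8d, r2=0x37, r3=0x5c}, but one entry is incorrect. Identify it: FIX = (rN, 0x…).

FIX = (r1, 0xd9)

0: ✓ CMP  NZCV=0000
1: ✓ SUBGE  r1←0xeb
2: ✓ SUBGE  r1←0x2f
3: ✓ CMP  NZCV=0000
4: ✓ ADDPL  r2←0x37
5: ✓ ADDGE  r3←0x5c
6: ✓ CMP  NZCV=0010
7: ✓ SUBVC  r1←0xd9
8: · MOVLT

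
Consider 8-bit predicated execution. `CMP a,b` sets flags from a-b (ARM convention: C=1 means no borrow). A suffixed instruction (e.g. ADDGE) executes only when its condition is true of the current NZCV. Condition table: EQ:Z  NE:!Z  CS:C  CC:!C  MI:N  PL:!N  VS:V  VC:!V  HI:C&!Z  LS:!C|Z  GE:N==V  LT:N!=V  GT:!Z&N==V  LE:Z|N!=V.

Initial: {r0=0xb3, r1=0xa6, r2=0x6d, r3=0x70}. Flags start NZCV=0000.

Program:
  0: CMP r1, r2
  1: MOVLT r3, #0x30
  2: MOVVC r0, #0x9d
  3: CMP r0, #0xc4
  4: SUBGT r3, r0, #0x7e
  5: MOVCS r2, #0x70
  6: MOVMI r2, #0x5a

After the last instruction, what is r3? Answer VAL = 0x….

[0] flags=0011 → (cmp)
[1] flags=0011 LT?T → r3=0x30
[2] flags=0011 VC?F → skip
[3] flags=1000 → (cmp)
[4] flags=1000 GT?F → skip
[5] flags=1000 CS?F → skip
[6] flags=1000 MI?T → r2=0x5a

VAL = 0x30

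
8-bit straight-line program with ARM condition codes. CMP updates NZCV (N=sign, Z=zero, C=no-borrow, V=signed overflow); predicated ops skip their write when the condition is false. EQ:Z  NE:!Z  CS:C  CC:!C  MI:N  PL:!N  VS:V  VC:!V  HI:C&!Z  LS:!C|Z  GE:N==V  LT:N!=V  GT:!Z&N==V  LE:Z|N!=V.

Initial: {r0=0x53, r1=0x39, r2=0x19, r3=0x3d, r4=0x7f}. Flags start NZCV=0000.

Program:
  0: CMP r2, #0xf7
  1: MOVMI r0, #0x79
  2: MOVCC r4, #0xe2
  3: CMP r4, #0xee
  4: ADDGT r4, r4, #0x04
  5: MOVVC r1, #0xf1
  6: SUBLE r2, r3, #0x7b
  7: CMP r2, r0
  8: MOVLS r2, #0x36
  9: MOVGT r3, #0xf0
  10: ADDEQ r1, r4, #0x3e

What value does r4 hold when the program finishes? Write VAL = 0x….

VAL = 0xe2

[0] flags=0000 → (cmp)
[1] flags=0000 MI?F → skip
[2] flags=0000 CC?T → r4=0xe2
[3] flags=1000 → (cmp)
[4] flags=1000 GT?F → skip
[5] flags=1000 VC?T → r1=0xf1
[6] flags=1000 LE?T → r2=0xc2
[7] flags=0011 → (cmp)
[8] flags=0011 LS?F → skip
[9] flags=0011 GT?F → skip
[10] flags=0011 EQ?F → skip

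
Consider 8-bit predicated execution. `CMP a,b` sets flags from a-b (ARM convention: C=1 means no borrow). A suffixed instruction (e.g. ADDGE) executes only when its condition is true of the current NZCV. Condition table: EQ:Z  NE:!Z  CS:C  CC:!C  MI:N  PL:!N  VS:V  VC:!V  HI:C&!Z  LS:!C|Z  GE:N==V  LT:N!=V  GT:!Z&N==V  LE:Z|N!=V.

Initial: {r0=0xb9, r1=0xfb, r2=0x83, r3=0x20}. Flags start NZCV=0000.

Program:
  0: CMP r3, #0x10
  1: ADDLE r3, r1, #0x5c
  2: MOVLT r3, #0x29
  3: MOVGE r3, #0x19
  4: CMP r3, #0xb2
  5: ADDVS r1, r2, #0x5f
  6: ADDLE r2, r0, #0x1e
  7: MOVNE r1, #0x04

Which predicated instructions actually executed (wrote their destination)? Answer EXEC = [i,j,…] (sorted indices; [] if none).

EXEC = [3,7]

0: ✓ CMP  NZCV=0010
1: · ADDLE
2: · MOVLT
3: ✓ MOVGE  r3←0x19
4: ✓ CMP  NZCV=0000
5: · ADDVS
6: · ADDLE
7: ✓ MOVNE  r1←0x04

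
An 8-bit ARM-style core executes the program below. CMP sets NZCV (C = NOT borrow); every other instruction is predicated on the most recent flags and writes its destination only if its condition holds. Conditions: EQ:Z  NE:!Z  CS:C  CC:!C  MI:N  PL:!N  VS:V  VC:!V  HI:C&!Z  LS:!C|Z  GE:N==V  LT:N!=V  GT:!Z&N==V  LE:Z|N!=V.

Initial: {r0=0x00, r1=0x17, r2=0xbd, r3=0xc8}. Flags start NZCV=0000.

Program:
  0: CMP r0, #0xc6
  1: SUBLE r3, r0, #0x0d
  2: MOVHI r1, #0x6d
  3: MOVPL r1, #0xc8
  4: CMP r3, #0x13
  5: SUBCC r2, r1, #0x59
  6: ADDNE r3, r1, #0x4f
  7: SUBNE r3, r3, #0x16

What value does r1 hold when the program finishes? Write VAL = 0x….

[0] flags=0000 → (cmp)
[1] flags=0000 LE?F → skip
[2] flags=0000 HI?F → skip
[3] flags=0000 PL?T → r1=0xc8
[4] flags=1010 → (cmp)
[5] flags=1010 CC?F → skip
[6] flags=1010 NE?T → r3=0x17
[7] flags=1010 NE?T → r3=0x01

VAL = 0xc8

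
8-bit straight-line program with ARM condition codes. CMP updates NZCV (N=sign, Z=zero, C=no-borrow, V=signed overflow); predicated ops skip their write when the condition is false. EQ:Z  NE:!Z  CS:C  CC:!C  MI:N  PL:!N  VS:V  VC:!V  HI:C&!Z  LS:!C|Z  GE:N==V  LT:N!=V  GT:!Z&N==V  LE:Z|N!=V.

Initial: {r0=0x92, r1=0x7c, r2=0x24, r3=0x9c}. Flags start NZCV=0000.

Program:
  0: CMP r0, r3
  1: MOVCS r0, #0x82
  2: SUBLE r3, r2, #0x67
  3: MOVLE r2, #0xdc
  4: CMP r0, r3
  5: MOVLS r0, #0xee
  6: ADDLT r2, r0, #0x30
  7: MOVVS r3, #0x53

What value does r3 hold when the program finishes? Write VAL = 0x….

VAL = 0xbd

0: ✓ CMP  NZCV=1000
1: · MOVCS
2: ✓ SUBLE  r3←0xbd
3: ✓ MOVLE  r2←0xdc
4: ✓ CMP  NZCV=1000
5: ✓ MOVLS  r0←0xee
6: ✓ ADDLT  r2←0x1e
7: · MOVVS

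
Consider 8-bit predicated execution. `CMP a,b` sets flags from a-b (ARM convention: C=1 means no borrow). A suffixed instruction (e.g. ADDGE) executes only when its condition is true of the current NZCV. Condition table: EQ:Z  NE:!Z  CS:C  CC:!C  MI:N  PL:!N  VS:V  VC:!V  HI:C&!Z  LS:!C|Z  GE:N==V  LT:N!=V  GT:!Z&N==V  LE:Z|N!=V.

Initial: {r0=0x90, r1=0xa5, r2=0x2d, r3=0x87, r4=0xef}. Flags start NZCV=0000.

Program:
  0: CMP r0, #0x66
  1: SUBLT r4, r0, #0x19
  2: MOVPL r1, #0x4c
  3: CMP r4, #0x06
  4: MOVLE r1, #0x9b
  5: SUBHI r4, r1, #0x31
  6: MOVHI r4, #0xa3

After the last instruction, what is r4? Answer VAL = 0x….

0: ✓ CMP  NZCV=0011
1: ✓ SUBLT  r4←0x77
2: ✓ MOVPL  r1←0x4c
3: ✓ CMP  NZCV=0010
4: · MOVLE
5: ✓ SUBHI  r4←0x1b
6: ✓ MOVHI  r4←0xa3

VAL = 0xa3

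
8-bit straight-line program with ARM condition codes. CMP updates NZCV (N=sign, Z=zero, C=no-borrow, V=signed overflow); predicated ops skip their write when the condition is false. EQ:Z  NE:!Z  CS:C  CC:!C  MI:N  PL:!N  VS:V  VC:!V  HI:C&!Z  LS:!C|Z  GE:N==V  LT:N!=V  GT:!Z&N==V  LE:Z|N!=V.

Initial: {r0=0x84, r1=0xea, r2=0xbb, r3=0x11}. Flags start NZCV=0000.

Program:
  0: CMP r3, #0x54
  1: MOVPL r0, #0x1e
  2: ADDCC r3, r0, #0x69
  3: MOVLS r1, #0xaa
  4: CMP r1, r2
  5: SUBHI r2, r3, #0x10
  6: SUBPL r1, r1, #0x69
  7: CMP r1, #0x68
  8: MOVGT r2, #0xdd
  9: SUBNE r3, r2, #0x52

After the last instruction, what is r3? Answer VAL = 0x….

VAL = 0x69

[0] flags=1000 → (cmp)
[1] flags=1000 PL?F → skip
[2] flags=1000 CC?T → r3=0xed
[3] flags=1000 LS?T → r1=0xaa
[4] flags=1000 → (cmp)
[5] flags=1000 HI?F → skip
[6] flags=1000 PL?F → skip
[7] flags=0011 → (cmp)
[8] flags=0011 GT?F → skip
[9] flags=0011 NE?T → r3=0x69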